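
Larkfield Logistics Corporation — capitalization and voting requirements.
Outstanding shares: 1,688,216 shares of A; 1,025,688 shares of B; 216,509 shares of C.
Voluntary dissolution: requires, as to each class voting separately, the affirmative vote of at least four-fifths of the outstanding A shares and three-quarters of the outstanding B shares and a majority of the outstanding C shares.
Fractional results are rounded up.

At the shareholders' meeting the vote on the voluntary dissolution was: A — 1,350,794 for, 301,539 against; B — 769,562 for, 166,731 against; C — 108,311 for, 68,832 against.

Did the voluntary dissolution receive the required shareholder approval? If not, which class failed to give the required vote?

Approved — every class gave the required vote.

A: 4/5 of 1688216 = 1350572.80, rounded up to 1350573; 1,350,573 required, 1,350,794 in favor — approved.
B: 3/4 of 1025688 = 769266; 769,266 required, 769,562 in favor — approved.
C: a majority of 216509 is 108255; 108,255 required, 108,311 in favor — approved.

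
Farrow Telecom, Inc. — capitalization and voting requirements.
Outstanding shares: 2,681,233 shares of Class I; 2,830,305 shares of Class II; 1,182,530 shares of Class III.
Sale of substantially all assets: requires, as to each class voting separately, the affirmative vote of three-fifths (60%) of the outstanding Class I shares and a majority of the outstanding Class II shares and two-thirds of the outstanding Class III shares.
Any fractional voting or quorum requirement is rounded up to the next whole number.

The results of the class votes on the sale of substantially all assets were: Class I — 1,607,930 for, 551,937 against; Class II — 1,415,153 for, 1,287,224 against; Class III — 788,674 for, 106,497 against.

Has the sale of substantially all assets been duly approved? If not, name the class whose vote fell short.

Not approved — the Class I shares did not give the required vote.

Class I: 3/5 of 2681233 = 1608739.80, rounded up to 1608740; 1,608,740 required, 1,607,930 in favor — not approved.
Class II: a majority of 2830305 is 1415153; 1,415,153 required, 1,415,153 in favor — approved.
Class III: 2/3 of 1182530 = 788353.33, rounded up to 788354; 788,354 required, 788,674 in favor — approved.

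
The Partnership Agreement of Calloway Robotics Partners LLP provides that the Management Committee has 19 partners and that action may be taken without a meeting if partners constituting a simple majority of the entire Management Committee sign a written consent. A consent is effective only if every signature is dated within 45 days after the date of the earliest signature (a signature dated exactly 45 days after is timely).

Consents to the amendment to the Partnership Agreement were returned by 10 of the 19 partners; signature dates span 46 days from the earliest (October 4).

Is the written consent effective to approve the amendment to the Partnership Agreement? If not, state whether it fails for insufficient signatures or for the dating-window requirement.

Not effective — dating-window requirement not satisfied.

Signatures required: a simple majority of 19 — a majority of 19 is 10, so 10 needed; 10 signed. Sufficient.
Dating window: the latest signature is 46 days after the earliest; the limit is 45 days. Outside the window.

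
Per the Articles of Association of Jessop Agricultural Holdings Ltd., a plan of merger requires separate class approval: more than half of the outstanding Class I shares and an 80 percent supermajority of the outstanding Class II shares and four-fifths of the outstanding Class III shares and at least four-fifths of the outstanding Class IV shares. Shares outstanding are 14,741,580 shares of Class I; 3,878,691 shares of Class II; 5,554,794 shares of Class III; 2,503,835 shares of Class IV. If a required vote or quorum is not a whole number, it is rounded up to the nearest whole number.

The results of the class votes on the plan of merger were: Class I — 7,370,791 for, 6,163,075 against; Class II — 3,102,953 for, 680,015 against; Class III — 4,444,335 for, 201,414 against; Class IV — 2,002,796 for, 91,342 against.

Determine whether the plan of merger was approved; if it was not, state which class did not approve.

Class I: a majority of 14741580 is 7370791; 7,370,791 required, 7,370,791 in favor — approved.
Class II: 4/5 of 3878691 = 3102952.80, rounded up to 3102953; 3,102,953 required, 3,102,953 in favor — approved.
Class III: 4/5 of 5554794 = 4443835.20, rounded up to 4443836; 4,443,836 required, 4,444,335 in favor — approved.
Class IV: 4/5 of 2503835 = 2003068; 2,003,068 required, 2,002,796 in favor — not approved.

Not approved — the Class IV shares did not give the required vote.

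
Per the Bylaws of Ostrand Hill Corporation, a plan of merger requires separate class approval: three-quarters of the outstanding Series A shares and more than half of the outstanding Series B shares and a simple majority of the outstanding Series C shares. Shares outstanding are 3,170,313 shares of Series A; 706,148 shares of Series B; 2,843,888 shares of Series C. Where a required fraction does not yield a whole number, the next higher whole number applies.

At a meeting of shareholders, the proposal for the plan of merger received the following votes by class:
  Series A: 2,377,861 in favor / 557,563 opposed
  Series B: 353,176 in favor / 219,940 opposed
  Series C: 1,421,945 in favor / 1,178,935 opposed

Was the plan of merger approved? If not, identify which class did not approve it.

Approved — every class gave the required vote.

Series A: 3/4 of 3170313 = 2377734.75, rounded up to 2377735; 2,377,735 required, 2,377,861 in favor — approved.
Series B: a majority of 706148 is 353075; 353,075 required, 353,176 in favor — approved.
Series C: a majority of 2843888 is 1421945; 1,421,945 required, 1,421,945 in favor — approved.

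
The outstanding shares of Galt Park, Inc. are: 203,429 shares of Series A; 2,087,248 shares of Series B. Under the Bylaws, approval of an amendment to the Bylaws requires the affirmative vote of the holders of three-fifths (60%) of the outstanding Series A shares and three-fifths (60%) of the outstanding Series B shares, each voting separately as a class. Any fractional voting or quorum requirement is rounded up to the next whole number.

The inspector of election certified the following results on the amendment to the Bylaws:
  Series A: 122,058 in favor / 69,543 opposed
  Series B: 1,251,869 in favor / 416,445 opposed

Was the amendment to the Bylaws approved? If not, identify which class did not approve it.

Not approved — the Series B shares did not give the required vote.

Series A: 3/5 of 203429 = 122057.40, rounded up to 122058; 122,058 required, 122,058 in favor — approved.
Series B: 3/5 of 2087248 = 1252348.80, rounded up to 1252349; 1,252,349 required, 1,251,869 in favor — not approved.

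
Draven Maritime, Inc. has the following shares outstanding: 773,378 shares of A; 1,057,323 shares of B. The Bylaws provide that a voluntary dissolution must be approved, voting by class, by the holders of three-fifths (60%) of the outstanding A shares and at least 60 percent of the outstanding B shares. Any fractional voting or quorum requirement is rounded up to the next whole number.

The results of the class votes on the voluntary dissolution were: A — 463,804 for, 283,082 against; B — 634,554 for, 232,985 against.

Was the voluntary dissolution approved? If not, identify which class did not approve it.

A: 3/5 of 773378 = 464026.80, rounded up to 464027; 464,027 required, 463,804 in favor — not approved.
B: 3/5 of 1057323 = 634393.80, rounded up to 634394; 634,394 required, 634,554 in favor — approved.

Not approved — the A shares did not give the required vote.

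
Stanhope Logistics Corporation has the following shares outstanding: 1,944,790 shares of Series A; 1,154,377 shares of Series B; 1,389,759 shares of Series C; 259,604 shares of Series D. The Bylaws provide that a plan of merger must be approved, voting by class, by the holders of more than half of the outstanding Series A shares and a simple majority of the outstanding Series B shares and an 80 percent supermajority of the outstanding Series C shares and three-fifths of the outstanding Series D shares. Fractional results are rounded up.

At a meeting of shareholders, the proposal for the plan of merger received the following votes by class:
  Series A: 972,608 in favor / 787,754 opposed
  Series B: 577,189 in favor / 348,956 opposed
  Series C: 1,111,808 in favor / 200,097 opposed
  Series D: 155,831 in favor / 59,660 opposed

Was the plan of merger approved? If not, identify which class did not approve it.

Approved — every class gave the required vote.

Series A: a majority of 1944790 is 972396; 972,396 required, 972,608 in favor — approved.
Series B: a majority of 1154377 is 577189; 577,189 required, 577,189 in favor — approved.
Series C: 4/5 of 1389759 = 1111807.20, rounded up to 1111808; 1,111,808 required, 1,111,808 in favor — approved.
Series D: 3/5 of 259604 = 155762.40, rounded up to 155763; 155,763 required, 155,831 in favor — approved.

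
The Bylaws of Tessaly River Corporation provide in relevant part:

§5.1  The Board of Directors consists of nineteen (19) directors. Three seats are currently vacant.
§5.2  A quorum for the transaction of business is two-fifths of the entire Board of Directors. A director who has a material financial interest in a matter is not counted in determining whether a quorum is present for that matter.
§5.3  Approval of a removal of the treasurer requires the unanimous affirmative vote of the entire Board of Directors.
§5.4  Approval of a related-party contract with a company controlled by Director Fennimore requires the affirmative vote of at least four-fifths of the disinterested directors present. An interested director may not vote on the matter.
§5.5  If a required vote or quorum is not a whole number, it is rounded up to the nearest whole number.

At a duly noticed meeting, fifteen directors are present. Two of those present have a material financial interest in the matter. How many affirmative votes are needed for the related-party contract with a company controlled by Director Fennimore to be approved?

11

The related-party contract with a company controlled by Director Fennimore requires four-fifths of the disinterested directors present (15 − 2 = 13).
4/5 of 13 = 10.40, rounded up to 11.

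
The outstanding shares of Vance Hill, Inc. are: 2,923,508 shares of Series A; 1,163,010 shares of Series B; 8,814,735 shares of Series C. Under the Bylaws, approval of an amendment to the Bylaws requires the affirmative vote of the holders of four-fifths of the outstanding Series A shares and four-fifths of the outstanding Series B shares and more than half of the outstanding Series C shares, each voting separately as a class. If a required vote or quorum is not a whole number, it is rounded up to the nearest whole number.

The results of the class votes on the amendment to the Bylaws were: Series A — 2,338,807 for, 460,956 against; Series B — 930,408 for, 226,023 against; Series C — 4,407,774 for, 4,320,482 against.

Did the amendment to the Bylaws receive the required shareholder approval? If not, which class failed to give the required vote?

Series A: 4/5 of 2923508 = 2338806.40, rounded up to 2338807; 2,338,807 required, 2,338,807 in favor — approved.
Series B: 4/5 of 1163010 = 930408; 930,408 required, 930,408 in favor — approved.
Series C: a majority of 8814735 is 4407368; 4,407,368 required, 4,407,774 in favor — approved.

Approved — every class gave the required vote.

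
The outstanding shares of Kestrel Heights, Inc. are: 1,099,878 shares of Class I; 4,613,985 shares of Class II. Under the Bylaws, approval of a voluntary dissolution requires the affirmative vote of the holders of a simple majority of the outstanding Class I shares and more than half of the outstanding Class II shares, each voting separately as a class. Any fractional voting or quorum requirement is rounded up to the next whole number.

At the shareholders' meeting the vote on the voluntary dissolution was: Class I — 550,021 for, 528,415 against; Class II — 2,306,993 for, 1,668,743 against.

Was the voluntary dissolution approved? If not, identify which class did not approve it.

Approved — every class gave the required vote.

Class I: a majority of 1099878 is 549940; 549,940 required, 550,021 in favor — approved.
Class II: a majority of 4613985 is 2306993; 2,306,993 required, 2,306,993 in favor — approved.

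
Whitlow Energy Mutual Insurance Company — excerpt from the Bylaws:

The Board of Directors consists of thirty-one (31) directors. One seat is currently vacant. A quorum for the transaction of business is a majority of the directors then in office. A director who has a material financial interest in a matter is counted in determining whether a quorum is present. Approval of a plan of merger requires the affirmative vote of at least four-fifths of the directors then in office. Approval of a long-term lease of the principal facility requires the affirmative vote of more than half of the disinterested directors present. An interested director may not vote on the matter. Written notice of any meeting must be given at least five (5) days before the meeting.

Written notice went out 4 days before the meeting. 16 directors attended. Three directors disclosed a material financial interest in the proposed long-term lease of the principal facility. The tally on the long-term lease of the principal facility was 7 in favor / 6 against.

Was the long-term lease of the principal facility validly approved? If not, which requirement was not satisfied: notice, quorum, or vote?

Notice: 4 days given; 5 required (4 < 5). Not satisfied.
Quorum: 16 present (interested directors count toward quorum); quorum is 16. Satisfied.
Vote: the long-term lease of the principal facility requires a majority of the disinterested directors present (16 − 3 = 13). A majority of 13 is 7, so 7 affirmative votes are needed; 7 voted in favor. Satisfied.

Invalid — notice requirement not satisfied.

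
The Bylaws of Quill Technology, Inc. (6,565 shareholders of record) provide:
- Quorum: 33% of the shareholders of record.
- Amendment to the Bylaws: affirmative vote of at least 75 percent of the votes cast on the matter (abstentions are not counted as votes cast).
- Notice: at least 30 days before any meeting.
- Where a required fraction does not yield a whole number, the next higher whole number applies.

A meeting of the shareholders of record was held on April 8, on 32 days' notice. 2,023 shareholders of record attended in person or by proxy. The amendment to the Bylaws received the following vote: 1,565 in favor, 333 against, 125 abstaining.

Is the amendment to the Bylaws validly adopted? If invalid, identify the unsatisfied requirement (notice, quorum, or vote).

Invalid — quorum requirement not satisfied.

Notice: 32 days given; 30 required. Satisfied.
Quorum: 33% of 6,565 = 2,166.45, rounded up to 2,167; 2,023 present. Not satisfied.
Vote: requires three-fourths of the votes cast (2,023 − 125 abstaining = 1,898); 3/4 of 1898 = 1423.50, rounded up to 1424, so 1,424 needed; 1,565 in favor. Satisfied.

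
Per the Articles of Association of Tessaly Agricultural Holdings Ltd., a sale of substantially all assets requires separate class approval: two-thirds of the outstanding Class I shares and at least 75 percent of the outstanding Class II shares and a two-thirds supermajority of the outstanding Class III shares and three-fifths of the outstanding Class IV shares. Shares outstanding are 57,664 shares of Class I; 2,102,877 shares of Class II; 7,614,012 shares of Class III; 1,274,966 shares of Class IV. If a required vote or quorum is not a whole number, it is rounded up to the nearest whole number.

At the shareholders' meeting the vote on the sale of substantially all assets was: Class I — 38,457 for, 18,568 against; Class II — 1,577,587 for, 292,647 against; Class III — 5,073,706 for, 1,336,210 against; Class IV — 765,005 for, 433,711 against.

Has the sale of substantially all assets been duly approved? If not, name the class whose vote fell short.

Not approved — the Class III shares did not give the required vote.

Class I: 2/3 of 57664 = 38442.67, rounded up to 38443; 38,443 required, 38,457 in favor — approved.
Class II: 3/4 of 2102877 = 1577157.75, rounded up to 1577158; 1,577,158 required, 1,577,587 in favor — approved.
Class III: 2/3 of 7614012 = 5076008; 5,076,008 required, 5,073,706 in favor — not approved.
Class IV: 3/5 of 1274966 = 764979.60, rounded up to 764980; 764,980 required, 765,005 in favor — approved.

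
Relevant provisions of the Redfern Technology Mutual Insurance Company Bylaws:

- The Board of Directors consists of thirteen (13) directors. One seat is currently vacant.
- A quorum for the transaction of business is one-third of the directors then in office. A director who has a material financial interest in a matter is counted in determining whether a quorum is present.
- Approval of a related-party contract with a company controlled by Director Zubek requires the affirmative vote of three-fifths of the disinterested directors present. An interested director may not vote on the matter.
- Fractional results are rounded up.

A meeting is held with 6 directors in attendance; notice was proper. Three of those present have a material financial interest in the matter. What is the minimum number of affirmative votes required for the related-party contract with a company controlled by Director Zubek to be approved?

2

The related-party contract with a company controlled by Director Zubek requires three-fifths of the disinterested directors present (6 − 3 = 3).
3/5 of 3 = 1.80, rounded up to 2.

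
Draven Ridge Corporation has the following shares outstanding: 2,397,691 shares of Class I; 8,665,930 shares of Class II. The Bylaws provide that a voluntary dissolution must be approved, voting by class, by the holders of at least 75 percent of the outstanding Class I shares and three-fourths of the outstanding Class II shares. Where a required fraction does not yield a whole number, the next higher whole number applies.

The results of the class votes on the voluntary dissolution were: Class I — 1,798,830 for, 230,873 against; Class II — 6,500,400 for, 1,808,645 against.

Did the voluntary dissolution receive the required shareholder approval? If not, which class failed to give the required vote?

Approved — every class gave the required vote.

Class I: 3/4 of 2397691 = 1798268.25, rounded up to 1798269; 1,798,269 required, 1,798,830 in favor — approved.
Class II: 3/4 of 8665930 = 6499447.50, rounded up to 6499448; 6,499,448 required, 6,500,400 in favor — approved.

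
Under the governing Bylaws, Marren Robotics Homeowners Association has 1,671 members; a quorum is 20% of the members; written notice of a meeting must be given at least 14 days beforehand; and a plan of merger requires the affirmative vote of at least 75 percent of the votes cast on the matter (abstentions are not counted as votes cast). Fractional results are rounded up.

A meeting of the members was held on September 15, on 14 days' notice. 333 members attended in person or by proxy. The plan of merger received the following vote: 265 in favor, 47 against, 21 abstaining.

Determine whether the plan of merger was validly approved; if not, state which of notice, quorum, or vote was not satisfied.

Notice: 14 days given; 14 required. Satisfied.
Quorum: 20% of 1,671 = 334.20, rounded up to 335; 333 present. Not satisfied.
Vote: requires three-fourths of the votes cast (333 − 21 abstaining = 312); 3/4 of 312 = 234, so 234 needed; 265 in favor. Satisfied.

Invalid — quorum requirement not satisfied.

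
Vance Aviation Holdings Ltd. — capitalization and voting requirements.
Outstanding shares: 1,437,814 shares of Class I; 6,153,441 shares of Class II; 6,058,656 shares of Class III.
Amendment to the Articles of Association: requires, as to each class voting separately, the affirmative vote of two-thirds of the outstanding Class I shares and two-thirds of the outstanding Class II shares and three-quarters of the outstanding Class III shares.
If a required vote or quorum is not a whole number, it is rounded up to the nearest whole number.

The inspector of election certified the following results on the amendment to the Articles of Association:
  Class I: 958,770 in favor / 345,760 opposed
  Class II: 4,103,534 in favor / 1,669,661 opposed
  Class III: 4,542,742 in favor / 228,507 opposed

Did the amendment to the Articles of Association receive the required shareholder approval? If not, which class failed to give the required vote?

Class I: 2/3 of 1437814 = 958542.67, rounded up to 958543; 958,543 required, 958,770 in favor — approved.
Class II: 2/3 of 6153441 = 4102294; 4,102,294 required, 4,103,534 in favor — approved.
Class III: 3/4 of 6058656 = 4543992; 4,543,992 required, 4,542,742 in favor — not approved.

Not approved — the Class III shares did not give the required vote.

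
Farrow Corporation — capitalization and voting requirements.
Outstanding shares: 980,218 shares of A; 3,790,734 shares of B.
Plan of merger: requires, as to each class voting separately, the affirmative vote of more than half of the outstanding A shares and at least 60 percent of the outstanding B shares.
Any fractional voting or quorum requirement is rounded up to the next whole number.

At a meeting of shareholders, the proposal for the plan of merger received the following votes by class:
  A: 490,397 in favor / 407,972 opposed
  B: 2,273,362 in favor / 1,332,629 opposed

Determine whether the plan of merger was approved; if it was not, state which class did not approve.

A: a majority of 980218 is 490110; 490,110 required, 490,397 in favor — approved.
B: 3/5 of 3790734 = 2274440.40, rounded up to 2274441; 2,274,441 required, 2,273,362 in favor — not approved.

Not approved — the B shares did not give the required vote.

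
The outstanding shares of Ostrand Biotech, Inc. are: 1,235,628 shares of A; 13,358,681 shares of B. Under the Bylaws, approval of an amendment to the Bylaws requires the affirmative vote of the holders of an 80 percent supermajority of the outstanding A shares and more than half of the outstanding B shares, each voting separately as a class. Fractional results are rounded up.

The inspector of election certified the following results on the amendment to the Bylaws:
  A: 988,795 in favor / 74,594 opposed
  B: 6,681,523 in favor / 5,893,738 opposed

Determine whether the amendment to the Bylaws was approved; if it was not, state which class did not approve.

A: 4/5 of 1235628 = 988502.40, rounded up to 988503; 988,503 required, 988,795 in favor — approved.
B: a majority of 13358681 is 6679341; 6,679,341 required, 6,681,523 in favor — approved.

Approved — every class gave the required vote.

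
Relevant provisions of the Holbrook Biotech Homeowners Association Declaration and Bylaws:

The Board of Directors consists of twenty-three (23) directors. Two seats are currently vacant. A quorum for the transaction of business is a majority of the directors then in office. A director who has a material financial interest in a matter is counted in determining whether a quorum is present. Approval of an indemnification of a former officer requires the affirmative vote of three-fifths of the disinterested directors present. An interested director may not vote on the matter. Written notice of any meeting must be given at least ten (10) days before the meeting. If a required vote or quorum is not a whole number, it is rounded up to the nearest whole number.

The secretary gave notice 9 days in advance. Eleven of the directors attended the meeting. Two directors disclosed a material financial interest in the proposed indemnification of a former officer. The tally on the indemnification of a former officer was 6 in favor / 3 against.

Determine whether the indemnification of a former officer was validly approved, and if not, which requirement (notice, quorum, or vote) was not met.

Notice: 9 days given; 10 required (9 < 10). Not satisfied.
Quorum: 11 present (interested directors count toward quorum); quorum is 11. Satisfied.
Vote: the indemnification of a former officer requires three-fifths of the disinterested directors present (11 − 2 = 9). 3/5 of 9 = 5.40, rounded up to 6, so 6 affirmative votes are needed; 6 voted in favor. Satisfied.

Invalid — notice requirement not satisfied.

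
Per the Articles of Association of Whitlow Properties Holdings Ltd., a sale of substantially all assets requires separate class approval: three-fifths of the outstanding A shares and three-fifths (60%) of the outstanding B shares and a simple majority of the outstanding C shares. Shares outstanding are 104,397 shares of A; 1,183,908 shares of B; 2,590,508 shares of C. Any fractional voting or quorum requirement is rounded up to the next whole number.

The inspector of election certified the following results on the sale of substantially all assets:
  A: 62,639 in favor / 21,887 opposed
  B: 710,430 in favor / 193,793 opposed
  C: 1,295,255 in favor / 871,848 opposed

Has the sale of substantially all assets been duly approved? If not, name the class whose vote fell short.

A: 3/5 of 104397 = 62638.20, rounded up to 62639; 62,639 required, 62,639 in favor — approved.
B: 3/5 of 1183908 = 710344.80, rounded up to 710345; 710,345 required, 710,430 in favor — approved.
C: a majority of 2590508 is 1295255; 1,295,255 required, 1,295,255 in favor — approved.

Approved — every class gave the required vote.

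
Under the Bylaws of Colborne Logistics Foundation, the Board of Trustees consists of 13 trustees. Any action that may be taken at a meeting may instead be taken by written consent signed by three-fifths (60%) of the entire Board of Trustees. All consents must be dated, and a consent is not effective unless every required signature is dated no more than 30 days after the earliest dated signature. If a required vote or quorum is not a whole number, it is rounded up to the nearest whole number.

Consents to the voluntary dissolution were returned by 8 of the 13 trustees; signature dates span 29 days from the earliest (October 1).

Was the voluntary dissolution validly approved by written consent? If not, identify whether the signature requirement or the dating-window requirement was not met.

Effective — both the signature and dating-window requirements are satisfied.

Signatures required: three-fifths (60%) of 13 — 3/5 of 13 = 7.80, rounded up to 8, so 8 needed; 8 signed. Sufficient.
Dating window: the latest signature is 29 days after the earliest; the limit is 30 days. Within the window.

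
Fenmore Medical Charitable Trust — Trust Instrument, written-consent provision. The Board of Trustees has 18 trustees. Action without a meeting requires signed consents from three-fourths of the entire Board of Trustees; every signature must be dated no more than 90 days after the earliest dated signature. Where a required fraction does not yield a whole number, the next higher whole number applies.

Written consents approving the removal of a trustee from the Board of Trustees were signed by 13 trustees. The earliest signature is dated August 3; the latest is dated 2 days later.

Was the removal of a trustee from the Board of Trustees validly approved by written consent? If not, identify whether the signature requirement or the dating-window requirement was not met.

Signatures required: three-fourths of 18 — 3/4 of 18 = 13.50, rounded up to 14, so 14 needed; 13 signed. Insufficient.
Dating window: the latest signature is 2 days after the earliest; the limit is 90 days. Within the window.

Not effective — insufficient signatures.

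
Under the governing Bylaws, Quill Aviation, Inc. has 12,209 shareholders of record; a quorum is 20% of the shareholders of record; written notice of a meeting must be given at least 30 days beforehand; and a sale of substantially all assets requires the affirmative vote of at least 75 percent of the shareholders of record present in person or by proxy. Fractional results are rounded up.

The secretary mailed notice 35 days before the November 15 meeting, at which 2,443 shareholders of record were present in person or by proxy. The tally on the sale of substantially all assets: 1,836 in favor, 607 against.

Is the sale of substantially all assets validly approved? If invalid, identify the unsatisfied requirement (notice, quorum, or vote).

Notice: 35 days given; 30 required. Satisfied.
Quorum: 20% of 12,209 = 2,441.80, rounded up to 2,442; 2,443 present. Satisfied.
Vote: requires three-fourths of those present (2,443); 3/4 of 2443 = 1832.25, rounded up to 1833, so 1,833 needed; 1,836 in favor. Satisfied.

Valid — all requirements satisfied.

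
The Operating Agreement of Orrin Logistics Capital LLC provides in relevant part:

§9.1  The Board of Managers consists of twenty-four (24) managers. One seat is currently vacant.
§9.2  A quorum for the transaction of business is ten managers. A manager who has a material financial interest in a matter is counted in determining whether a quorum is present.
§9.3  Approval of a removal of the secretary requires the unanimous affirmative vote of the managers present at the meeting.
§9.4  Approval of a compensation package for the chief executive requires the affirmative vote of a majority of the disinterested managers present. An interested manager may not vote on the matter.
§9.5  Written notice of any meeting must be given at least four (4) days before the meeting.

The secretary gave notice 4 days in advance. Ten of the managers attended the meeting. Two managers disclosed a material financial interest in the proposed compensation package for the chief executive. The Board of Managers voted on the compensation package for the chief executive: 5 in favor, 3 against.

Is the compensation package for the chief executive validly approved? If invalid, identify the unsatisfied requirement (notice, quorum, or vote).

Valid — all requirements satisfied.

Notice: 4 days given; 4 required (4 ≥ 4). Satisfied.
Quorum: 10 present (interested managers count toward quorum); quorum is 10. Satisfied.
Vote: the compensation package for the chief executive requires a majority of the disinterested managers present (10 − 2 = 8). A majority of 8 is 5, so 5 affirmative votes are needed; 5 voted in favor. Satisfied.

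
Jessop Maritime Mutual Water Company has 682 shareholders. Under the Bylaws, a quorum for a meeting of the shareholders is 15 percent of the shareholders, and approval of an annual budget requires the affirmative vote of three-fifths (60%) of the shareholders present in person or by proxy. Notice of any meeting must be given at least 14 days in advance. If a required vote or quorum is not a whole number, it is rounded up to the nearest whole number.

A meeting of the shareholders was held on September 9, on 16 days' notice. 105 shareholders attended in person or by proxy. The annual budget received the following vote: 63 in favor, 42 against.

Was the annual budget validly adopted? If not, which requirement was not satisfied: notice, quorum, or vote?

Valid — all requirements satisfied.

Notice: 16 days given; 14 required. Satisfied.
Quorum: 15% of 682 = 102.30, rounded up to 103; 105 present. Satisfied.
Vote: requires three-fifths of those present (105); 3/5 of 105 = 63, so 63 needed; 63 in favor. Satisfied.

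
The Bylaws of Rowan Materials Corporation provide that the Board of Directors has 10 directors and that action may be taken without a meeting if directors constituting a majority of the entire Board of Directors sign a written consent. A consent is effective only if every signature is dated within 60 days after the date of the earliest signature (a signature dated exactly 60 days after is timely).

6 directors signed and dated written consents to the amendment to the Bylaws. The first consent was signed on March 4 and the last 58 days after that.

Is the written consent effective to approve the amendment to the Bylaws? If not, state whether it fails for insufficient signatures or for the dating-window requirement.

Effective — both the signature and dating-window requirements are satisfied.

Signatures required: a majority of 10 — a majority of 10 is 6, so 6 needed; 6 signed. Sufficient.
Dating window: the latest signature is 58 days after the earliest; the limit is 60 days. Within the window.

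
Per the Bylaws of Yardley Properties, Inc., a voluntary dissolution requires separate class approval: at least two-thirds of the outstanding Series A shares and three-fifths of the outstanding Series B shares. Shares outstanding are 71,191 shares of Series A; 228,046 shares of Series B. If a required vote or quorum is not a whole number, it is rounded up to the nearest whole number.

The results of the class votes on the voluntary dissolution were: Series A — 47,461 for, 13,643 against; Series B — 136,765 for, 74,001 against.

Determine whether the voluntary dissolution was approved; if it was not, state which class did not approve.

Not approved — the Series B shares did not give the required vote.

Series A: 2/3 of 71191 = 47460.67, rounded up to 47461; 47,461 required, 47,461 in favor — approved.
Series B: 3/5 of 228046 = 136827.60, rounded up to 136828; 136,828 required, 136,765 in favor — not approved.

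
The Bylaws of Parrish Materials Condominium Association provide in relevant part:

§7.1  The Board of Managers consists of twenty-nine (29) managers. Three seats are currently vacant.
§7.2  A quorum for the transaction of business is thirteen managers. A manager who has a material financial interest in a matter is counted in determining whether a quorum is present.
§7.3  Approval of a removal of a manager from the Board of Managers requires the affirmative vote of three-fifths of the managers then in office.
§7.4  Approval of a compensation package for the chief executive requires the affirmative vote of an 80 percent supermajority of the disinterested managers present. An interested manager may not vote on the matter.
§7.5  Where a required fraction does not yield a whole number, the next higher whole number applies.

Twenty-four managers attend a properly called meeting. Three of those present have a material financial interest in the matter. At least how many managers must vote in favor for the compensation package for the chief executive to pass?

The compensation package for the chief executive requires four-fifths of the disinterested managers present (24 − 3 = 21).
4/5 of 21 = 16.80, rounded up to 17.

17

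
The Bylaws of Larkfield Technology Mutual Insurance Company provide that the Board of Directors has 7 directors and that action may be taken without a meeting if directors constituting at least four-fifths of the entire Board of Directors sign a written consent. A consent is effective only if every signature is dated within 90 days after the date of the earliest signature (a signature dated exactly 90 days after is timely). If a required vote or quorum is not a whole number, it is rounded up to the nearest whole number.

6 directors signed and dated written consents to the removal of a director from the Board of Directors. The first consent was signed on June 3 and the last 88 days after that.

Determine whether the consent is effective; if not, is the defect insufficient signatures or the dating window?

Signatures required: at least four-fifths of 7 — 4/5 of 7 = 5.60, rounded up to 6, so 6 needed; 6 signed. Sufficient.
Dating window: the latest signature is 88 days after the earliest; the limit is 90 days. Within the window.

Effective — both the signature and dating-window requirements are satisfied.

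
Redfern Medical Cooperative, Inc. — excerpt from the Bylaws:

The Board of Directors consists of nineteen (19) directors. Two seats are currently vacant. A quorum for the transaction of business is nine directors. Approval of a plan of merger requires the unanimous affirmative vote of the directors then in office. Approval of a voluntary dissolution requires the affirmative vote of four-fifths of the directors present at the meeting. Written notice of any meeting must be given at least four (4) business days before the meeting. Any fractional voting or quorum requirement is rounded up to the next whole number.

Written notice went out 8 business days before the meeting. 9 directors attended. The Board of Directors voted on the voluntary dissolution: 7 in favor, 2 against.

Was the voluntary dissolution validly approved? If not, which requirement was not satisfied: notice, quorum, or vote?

Notice: 8 business days given; 4 required (8 ≥ 4). Satisfied.
Quorum: 9 present; quorum is 9. Satisfied.
Vote: the voluntary dissolution requires four-fifths of the directors present (9). 4/5 of 9 = 7.20, rounded up to 8, so 8 affirmative votes are needed; 7 voted in favor. Not satisfied.

Invalid — vote requirement not satisfied.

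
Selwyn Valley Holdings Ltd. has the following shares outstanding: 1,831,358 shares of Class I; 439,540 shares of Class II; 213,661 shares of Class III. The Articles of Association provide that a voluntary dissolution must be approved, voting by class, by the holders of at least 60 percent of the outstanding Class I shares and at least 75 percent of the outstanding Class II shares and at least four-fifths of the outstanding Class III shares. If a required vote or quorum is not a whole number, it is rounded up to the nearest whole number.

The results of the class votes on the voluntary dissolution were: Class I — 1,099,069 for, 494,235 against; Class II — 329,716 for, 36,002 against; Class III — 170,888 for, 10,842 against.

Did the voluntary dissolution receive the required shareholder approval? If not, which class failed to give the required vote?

Not approved — the Class III shares did not give the required vote.

Class I: 3/5 of 1831358 = 1098814.80, rounded up to 1098815; 1,098,815 required, 1,099,069 in favor — approved.
Class II: 3/4 of 439540 = 329655; 329,655 required, 329,716 in favor — approved.
Class III: 4/5 of 213661 = 170928.80, rounded up to 170929; 170,929 required, 170,888 in favor — not approved.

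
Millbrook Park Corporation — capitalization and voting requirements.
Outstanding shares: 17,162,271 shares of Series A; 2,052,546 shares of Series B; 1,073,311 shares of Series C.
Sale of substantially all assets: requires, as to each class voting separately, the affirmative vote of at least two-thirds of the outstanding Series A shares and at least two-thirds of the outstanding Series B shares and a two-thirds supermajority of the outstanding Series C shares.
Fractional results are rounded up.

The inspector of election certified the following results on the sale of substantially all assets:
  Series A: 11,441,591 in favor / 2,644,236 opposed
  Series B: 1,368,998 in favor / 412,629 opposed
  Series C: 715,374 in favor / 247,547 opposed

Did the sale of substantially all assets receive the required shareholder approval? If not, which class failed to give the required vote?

Not approved — the Series C shares did not give the required vote.

Series A: 2/3 of 17162271 = 11441514; 11,441,514 required, 11,441,591 in favor — approved.
Series B: 2/3 of 2052546 = 1368364; 1,368,364 required, 1,368,998 in favor — approved.
Series C: 2/3 of 1073311 = 715540.67, rounded up to 715541; 715,541 required, 715,374 in favor — not approved.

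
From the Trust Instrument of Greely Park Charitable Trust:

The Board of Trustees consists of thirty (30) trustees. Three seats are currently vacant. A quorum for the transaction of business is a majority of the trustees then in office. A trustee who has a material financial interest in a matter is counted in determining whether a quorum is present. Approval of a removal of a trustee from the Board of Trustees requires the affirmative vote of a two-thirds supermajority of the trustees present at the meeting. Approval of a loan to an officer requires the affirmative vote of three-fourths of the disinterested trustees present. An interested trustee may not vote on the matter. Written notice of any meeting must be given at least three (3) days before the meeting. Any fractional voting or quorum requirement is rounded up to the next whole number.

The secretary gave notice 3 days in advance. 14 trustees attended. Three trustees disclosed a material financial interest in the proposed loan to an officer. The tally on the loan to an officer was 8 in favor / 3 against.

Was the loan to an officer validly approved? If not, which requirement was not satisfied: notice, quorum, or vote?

Invalid — vote requirement not satisfied.

Notice: 3 days given; 3 required (3 ≥ 3). Satisfied.
Quorum: 14 present (interested trustees count toward quorum); quorum is 14. Satisfied.
Vote: the loan to an officer requires three-fourths of the disinterested trustees present (14 − 3 = 11). 3/4 of 11 = 8.25, rounded up to 9, so 9 affirmative votes are needed; 8 voted in favor. Not satisfied.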